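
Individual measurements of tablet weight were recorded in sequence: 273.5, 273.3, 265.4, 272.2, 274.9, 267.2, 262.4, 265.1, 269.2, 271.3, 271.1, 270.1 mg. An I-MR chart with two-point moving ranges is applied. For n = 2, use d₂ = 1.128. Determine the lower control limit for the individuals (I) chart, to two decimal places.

X̄ = (273.5 + 273.3 + 265.4 + 272.2 + 274.9 + 267.2 + 262.4 + 265.1 + 269.2 + 271.3 + 271.1 + 270.1) / 12 = 269.6417
Moving ranges: 0.2, 7.9, 6.8, 2.7, 7.7, 4.8, 2.7, 4.1, 2.1, 0.2, 1.0; M̄R̄ = 40.2000 / 11 = 3.6545
LCL = X̄ − 3·M̄R̄/d₂ = 269.6417 − 3 × 3.6545 / 1.128 = 259.9221

259.92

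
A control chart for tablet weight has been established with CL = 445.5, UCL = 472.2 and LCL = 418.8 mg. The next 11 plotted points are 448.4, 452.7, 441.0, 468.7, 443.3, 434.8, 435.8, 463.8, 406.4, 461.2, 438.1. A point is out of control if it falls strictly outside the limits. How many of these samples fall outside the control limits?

Compare each point to [418.8, 472.2]: sample 9 = 406.4 < LCL.

1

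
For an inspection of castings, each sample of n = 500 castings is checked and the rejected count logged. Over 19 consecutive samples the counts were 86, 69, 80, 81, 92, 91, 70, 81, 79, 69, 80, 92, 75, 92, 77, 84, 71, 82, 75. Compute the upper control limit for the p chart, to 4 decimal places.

p̄ = Σdᵢ / (k·n) = 1526 / (19 × 500) = 0.16063
UCL = p̄ + 3·√(p̄(1−p̄)/n) = 0.16063 + 3 × √(0.16063×0.83937/500) = 0.16063 + 3 × 0.01642 = 0.20990

0.2099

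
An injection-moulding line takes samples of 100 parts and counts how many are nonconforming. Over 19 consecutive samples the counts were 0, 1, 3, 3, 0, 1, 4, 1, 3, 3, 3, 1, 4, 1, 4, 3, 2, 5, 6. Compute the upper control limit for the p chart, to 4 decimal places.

0.0723

p̄ = Σdᵢ / (k·n) = 48 / (19 × 100) = 0.02526
UCL = p̄ + 3·√(p̄(1−p̄)/n) = 0.02526 + 3 × √(0.02526×0.97474/100) = 0.02526 + 3 × 0.01569 = 0.07234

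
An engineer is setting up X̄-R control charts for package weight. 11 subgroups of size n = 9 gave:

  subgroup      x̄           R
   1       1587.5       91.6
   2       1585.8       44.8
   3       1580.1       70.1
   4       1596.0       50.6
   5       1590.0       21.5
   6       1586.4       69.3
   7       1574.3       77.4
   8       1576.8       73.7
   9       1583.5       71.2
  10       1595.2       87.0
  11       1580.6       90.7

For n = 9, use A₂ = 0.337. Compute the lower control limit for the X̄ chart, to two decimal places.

1562.20

X̄̄ = (1587.5 + 1585.8 + 1580.1 + 1596.0 + 1590.0 + 1586.4 + 1574.3 + 1576.8 + 1583.5 + 1595.2 + 1580.6) / 11 = 17436.2000 / 11 = 1585.1091
R̄ = (91.6 + 44.8 + 70.1 + 50.6 + 21.5 + 69.3 + 77.4 + 73.7 + 71.2 + 87.0 + 90.7) / 11 = 747.9000 / 11 = 67.9909
LCL = X̄̄ − A₂·R̄ = 1585.1091 − 0.337 × 67.9909 = 1562.1962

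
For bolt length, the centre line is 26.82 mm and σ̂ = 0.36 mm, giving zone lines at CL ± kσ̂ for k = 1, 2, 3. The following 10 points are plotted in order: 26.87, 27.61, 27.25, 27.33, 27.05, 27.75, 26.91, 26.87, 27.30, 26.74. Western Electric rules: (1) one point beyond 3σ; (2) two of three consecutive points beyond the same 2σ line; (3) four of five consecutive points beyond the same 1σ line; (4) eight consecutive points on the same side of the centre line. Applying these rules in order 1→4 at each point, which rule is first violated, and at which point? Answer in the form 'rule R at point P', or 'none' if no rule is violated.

Zone of each point (C = within 1σ̂, B = 1σ̂–2σ̂, A = 2σ̂–3σ̂, * = beyond 3σ̂; sign = side of CL): 1:+C, 2:+A, 3:+B, 4:+B, 5:+C, 6:+A, 7:+C, 8:+C, 9:+B, 10:-C
Rule 3 (four of five consecutive points beyond the same 1σ limit) is satisfied at point 6.

rule 3 at point 6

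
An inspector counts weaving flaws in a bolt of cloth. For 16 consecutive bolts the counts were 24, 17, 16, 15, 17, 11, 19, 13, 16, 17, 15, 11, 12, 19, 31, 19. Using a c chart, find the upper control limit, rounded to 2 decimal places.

29.37

c̄ = (24 + 17 + 16 + 15 + 17 + 11 + 19 + 13 + 16 + 17 + 15 + 11 + 12 + 19 + 31 + 19) / 16 = 272 / 16 = 17.0000
UCL = c̄ + 3√c̄ = 17.0000 + 3 × √17.0000 = 17.0000 + 3 × 4.1231 = 29.3693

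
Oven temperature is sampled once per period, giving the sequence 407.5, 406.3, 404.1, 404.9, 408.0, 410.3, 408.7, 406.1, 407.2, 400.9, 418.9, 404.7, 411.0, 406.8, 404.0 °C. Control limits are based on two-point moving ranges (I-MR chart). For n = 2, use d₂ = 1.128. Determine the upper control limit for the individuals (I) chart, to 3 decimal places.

419.964

X̄ = (407.5 + 406.3 + 404.1 + 404.9 + 408.0 + 410.3 + 408.7 + 406.1 + 407.2 + 400.9 + 418.9 + 404.7 + 411.0 + 406.8 + 404.0) / 15 = 407.2933
Moving ranges: 1.2, 2.2, 0.8, 3.1, 2.3, 1.6, 2.6, 1.1, 6.3, 18.0, 14.2, 6.3, 4.2, 2.8; M̄R̄ = 66.7000 / 14 = 4.7643
UCL = X̄ + 3·M̄R̄/d₂ = 407.2933 + 3 × 4.7643 / 1.128 = 419.9643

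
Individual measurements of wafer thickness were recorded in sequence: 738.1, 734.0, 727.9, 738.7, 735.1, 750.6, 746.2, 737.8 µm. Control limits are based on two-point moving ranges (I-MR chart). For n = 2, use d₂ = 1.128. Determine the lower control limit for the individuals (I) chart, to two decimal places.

X̄ = (738.1 + 734.0 + 727.9 + 738.7 + 735.1 + 750.6 + 746.2 + 737.8) / 8 = 738.5500
Moving ranges: 4.1, 6.1, 10.8, 3.6, 15.5, 4.4, 8.4; M̄R̄ = 52.9000 / 7 = 7.5571
LCL = X̄ − 3·M̄R̄/d₂ = 738.5500 − 3 × 7.5571 / 1.128 = 718.4512

718.45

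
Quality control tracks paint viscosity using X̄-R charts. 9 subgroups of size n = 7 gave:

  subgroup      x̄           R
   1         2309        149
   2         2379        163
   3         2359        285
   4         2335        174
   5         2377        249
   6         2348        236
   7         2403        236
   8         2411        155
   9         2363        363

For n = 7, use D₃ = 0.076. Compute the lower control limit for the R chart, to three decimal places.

R̄ = (149 + 163 + 285 + 174 + 249 + 236 + 236 + 155 + 363) / 9 = 2010.0000 / 9 = 223.3333
LCL_R = D₃·R̄ = 0.076 × 223.3333 = 16.9733

16.973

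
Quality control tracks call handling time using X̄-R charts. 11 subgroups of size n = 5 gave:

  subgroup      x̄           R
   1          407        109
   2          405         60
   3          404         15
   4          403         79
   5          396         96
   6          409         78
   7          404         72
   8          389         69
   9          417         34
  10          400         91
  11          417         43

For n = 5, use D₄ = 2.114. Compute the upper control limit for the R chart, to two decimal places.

143.37

R̄ = (109 + 60 + 15 + 79 + 96 + 78 + 72 + 69 + 34 + 91 + 43) / 11 = 746.0000 / 11 = 67.8182
UCL_R = D₄·R̄ = 2.114 × 67.8182 = 143.3676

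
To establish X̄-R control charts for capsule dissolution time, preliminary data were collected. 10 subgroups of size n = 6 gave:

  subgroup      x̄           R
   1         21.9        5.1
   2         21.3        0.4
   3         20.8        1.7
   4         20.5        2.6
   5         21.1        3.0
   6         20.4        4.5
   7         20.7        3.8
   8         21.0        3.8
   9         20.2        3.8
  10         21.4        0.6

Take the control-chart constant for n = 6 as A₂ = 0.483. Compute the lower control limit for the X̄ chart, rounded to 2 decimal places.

X̄̄ = (21.9 + 21.3 + 20.8 + 20.5 + 21.1 + 20.4 + 20.7 + 21.0 + 20.2 + 21.4) / 10 = 209.3000 / 10 = 20.9300
R̄ = (5.1 + 0.4 + 1.7 + 2.6 + 3.0 + 4.5 + 3.8 + 3.8 + 3.8 + 0.6) / 10 = 29.3000 / 10 = 2.9300
LCL = X̄̄ − A₂·R̄ = 20.9300 − 0.483 × 2.9300 = 19.5148

19.51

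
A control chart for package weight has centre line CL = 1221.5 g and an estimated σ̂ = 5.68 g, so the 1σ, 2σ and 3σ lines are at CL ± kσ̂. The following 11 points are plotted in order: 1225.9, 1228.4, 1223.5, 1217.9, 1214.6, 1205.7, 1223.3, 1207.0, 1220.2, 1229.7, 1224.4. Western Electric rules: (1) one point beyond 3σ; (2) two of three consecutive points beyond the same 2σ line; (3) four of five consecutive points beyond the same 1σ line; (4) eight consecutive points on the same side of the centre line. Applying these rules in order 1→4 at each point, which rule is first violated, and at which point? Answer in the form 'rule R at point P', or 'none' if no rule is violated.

rule 2 at point 8

Zone of each point (C = within 1σ̂, B = 1σ̂–2σ̂, A = 2σ̂–3σ̂, * = beyond 3σ̂; sign = side of CL): 1:+C, 2:+B, 3:+C, 4:-C, 5:-B, 6:-A, 7:+C, 8:-A, 9:-C, 10:+B, 11:+C
Rule 2 (two of three consecutive points beyond the same 2σ limit) is satisfied at point 8.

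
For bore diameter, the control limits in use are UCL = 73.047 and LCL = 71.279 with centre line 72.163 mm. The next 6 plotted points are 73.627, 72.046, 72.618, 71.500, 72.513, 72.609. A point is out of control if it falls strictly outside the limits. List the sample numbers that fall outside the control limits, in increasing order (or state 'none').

1

Compare each point to [71.279, 73.047]: sample 1 = 73.627 > UCL.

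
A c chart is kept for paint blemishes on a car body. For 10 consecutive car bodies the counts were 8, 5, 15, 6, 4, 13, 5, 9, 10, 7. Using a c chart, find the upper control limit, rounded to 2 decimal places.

16.79

c̄ = (8 + 5 + 15 + 6 + 4 + 13 + 5 + 9 + 10 + 7) / 10 = 82 / 10 = 8.2000
UCL = c̄ + 3√c̄ = 8.2000 + 3 × √8.2000 = 8.2000 + 3 × 2.8636 = 16.7907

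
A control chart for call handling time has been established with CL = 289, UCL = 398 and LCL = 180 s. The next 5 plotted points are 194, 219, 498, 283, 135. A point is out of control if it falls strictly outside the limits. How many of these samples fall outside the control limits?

2

Compare each point to [180, 398]: sample 3 = 498 > UCL; sample 5 = 135 < LCL.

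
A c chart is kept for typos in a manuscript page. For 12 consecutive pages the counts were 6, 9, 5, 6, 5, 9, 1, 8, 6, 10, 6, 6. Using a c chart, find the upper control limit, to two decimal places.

14.02

c̄ = (6 + 9 + 5 + 6 + 5 + 9 + 1 + 8 + 6 + 10 + 6 + 6) / 12 = 77 / 12 = 6.4167
UCL = c̄ + 3√c̄ = 6.4167 + 3 × √6.4167 = 6.4167 + 3 × 2.5331 = 14.0160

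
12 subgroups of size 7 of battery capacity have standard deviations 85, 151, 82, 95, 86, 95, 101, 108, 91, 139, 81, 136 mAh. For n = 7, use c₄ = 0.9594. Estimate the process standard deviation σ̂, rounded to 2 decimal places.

108.57

s̄ = (85 + 151 + 82 + 95 + 86 + 95 + 101 + 108 + 91 + 139 + 81 + 136) / 12 = 104.1667
σ̂ = s̄ / c₄ = 104.1667 / 0.9594 = 108.5748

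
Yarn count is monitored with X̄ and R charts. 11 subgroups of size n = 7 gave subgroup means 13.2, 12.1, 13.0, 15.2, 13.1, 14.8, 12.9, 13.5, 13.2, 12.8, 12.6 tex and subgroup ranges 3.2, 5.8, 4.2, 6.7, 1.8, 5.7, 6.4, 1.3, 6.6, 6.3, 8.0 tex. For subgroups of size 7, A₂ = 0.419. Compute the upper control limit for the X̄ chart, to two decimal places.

15.44

X̄̄ = (13.2 + 12.1 + 13.0 + 15.2 + 13.1 + 14.8 + 12.9 + 13.5 + 13.2 + 12.8 + 12.6) / 11 = 146.4000 / 11 = 13.3091
R̄ = (3.2 + 5.8 + 4.2 + 6.7 + 1.8 + 5.7 + 6.4 + 1.3 + 6.6 + 6.3 + 8.0) / 11 = 56.0000 / 11 = 5.0909
UCL = X̄̄ + A₂·R̄ = 13.3091 + 0.419 × 5.0909 = 15.4422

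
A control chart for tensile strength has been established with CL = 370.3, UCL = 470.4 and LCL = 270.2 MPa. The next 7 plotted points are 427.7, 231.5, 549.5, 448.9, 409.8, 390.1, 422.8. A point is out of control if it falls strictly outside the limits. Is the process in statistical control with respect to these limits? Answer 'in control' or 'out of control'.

out of control

Compare each point to [270.2, 470.4]: sample 2 = 231.5 < LCL; sample 3 = 549.5 > UCL.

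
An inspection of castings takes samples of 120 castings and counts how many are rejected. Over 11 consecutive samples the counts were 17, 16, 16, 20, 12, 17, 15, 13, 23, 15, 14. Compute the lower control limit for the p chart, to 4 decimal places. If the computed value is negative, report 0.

p̄ = Σdᵢ / (k·n) = 178 / (11 × 120) = 0.13485
LCL = p̄ − 3·√(p̄(1−p̄)/n) = 0.13485 − 3 × 0.03118 = 0.04131

0.0413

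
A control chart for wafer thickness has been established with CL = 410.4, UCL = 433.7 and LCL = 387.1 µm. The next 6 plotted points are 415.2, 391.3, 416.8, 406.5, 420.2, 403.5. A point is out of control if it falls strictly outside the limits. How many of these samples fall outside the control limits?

0

All 6 points lie within [387.1, 433.7].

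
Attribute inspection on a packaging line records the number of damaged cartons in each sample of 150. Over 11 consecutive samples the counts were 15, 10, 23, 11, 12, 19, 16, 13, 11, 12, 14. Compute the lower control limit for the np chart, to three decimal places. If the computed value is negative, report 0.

p̄ = Σdᵢ / (k·n) = 156 / (11 × 150) = 0.09455
LCL = np̄ − 3·√(np̄(1−p̄)) = 14.1818 − 3 × 3.5834 = 3.4315

3.432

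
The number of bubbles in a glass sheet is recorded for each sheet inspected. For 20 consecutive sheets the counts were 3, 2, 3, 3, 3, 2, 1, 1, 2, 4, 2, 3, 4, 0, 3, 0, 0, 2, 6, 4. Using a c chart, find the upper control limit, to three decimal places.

c̄ = (3 + 2 + 3 + 3 + 3 + 2 + 1 + 1 + 2 + 4 + 2 + 3 + 4 + 0 + 3 + 0 + 0 + 2 + 6 + 4) / 20 = 48 / 20 = 2.4000
UCL = c̄ + 3√c̄ = 2.4000 + 3 × √2.4000 = 2.4000 + 3 × 1.5492 = 7.0476

7.048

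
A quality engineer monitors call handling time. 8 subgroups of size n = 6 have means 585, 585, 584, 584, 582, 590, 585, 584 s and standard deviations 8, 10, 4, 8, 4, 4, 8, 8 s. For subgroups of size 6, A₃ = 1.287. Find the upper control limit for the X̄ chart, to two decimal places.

X̄̄ = (585 + 585 + 584 + 584 + 582 + 590 + 585 + 584) / 8 = 584.8750
s̄ = (8 + 10 + 4 + 8 + 4 + 4 + 8 + 8) / 8 = 6.7500
UCL = X̄̄ + A₃·s̄ = 584.8750 + 1.287 × 6.7500 = 593.5622

593.56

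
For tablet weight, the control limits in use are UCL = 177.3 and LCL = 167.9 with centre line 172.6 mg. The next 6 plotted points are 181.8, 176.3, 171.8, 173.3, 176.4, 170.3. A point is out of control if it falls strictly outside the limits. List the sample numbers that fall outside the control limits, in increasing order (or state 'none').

1

Compare each point to [167.9, 177.3]: sample 1 = 181.8 > UCL.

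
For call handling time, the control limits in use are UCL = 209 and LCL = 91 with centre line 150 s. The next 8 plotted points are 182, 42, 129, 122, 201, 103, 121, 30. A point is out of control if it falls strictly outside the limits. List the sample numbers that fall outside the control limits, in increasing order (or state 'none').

2, 8

Compare each point to [91, 209]: sample 2 = 42 < LCL; sample 8 = 30 < LCL.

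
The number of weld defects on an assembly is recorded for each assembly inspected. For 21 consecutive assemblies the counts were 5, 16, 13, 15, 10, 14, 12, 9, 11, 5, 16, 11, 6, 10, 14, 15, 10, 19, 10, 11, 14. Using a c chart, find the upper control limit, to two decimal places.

21.98

c̄ = (5 + 16 + 13 + 15 + 10 + 14 + 12 + 9 + 11 + 5 + 16 + 11 + 6 + 10 + 14 + 15 + 10 + 19 + 10 + 11 + 14) / 21 = 246 / 21 = 11.7143
UCL = c̄ + 3√c̄ = 11.7143 + 3 × √11.7143 = 11.7143 + 3 × 3.4226 = 21.9821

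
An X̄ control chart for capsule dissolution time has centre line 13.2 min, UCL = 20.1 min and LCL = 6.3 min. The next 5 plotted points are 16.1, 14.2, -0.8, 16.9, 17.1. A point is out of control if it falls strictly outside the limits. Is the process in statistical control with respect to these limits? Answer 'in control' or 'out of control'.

out of control

Compare each point to [6.3, 20.1]: sample 3 = -0.8 < LCL.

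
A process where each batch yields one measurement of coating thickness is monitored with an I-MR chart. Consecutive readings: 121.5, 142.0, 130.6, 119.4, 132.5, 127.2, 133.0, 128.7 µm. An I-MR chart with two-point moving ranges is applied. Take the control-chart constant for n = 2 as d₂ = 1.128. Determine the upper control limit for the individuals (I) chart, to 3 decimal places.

156.566

X̄ = (121.5 + 142.0 + 130.6 + 119.4 + 132.5 + 127.2 + 133.0 + 128.7) / 8 = 129.3625
Moving ranges: 20.5, 11.4, 11.2, 13.1, 5.3, 5.8, 4.3; M̄R̄ = 71.6000 / 7 = 10.2286
UCL = X̄ + 3·M̄R̄/d₂ = 129.3625 + 3 × 10.2286 / 1.128 = 156.5661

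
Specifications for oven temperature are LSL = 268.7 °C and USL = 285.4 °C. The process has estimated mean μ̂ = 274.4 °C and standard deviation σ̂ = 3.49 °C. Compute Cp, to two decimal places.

0.80

Cp = (USL − LSL) / (6σ̂) = (285.4 − 268.7) / (6 × 3.49) = 16.7000 / 20.9400 = 0.7975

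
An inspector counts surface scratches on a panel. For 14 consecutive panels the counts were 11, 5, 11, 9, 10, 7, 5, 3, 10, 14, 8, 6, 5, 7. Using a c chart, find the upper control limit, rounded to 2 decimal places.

16.38

c̄ = (11 + 5 + 11 + 9 + 10 + 7 + 5 + 3 + 10 + 14 + 8 + 6 + 5 + 7) / 14 = 111 / 14 = 7.9286
UCL = c̄ + 3√c̄ = 7.9286 + 3 × √7.9286 = 7.9286 + 3 × 2.8158 = 16.3759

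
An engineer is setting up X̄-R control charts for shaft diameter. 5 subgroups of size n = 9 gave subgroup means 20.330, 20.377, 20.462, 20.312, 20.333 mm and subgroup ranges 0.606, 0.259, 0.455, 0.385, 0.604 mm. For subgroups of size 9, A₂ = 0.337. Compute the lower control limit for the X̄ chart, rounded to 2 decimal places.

X̄̄ = (20.330 + 20.377 + 20.462 + 20.312 + 20.333) / 5 = 101.8140 / 5 = 20.3628
R̄ = (0.606 + 0.259 + 0.455 + 0.385 + 0.604) / 5 = 2.3090 / 5 = 0.4618
LCL = X̄̄ − A₂·R̄ = 20.3628 − 0.337 × 0.4618 = 20.2072

20.21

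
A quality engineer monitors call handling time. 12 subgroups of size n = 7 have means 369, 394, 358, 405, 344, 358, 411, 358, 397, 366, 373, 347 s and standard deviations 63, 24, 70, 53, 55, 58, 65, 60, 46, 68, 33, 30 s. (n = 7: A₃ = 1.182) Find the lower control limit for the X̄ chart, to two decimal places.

311.77

X̄̄ = (369 + 394 + 358 + 405 + 344 + 358 + 411 + 358 + 397 + 366 + 373 + 347) / 12 = 373.3333
s̄ = (63 + 24 + 70 + 53 + 55 + 58 + 65 + 60 + 46 + 68 + 33 + 30) / 12 = 52.0833
LCL = X̄̄ − A₃·s̄ = 373.3333 − 1.182 × 52.0833 = 311.7708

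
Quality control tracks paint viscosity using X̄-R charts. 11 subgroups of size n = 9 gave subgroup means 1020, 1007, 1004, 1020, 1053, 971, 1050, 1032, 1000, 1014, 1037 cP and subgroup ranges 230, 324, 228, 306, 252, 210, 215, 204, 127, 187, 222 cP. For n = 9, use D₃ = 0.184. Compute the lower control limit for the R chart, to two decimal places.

R̄ = (230 + 324 + 228 + 306 + 252 + 210 + 215 + 204 + 127 + 187 + 222) / 11 = 2505.0000 / 11 = 227.7273
LCL_R = D₃·R̄ = 0.184 × 227.7273 = 41.9018

41.90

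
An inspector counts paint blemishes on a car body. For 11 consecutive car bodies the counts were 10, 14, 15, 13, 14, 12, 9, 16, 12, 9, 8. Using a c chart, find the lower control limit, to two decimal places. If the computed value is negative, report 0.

1.61

c̄ = (10 + 14 + 15 + 13 + 14 + 12 + 9 + 16 + 12 + 9 + 8) / 11 = 132 / 11 = 12.0000
LCL = c̄ − 3√c̄ = 12.0000 − 3 × 3.4641 = 1.6077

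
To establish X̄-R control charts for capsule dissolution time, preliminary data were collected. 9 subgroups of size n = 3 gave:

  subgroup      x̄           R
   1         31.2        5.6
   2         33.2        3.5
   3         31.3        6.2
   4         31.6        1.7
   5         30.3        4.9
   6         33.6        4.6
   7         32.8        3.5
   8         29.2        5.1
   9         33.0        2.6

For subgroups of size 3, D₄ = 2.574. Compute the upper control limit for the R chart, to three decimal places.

10.782

R̄ = (5.6 + 3.5 + 6.2 + 1.7 + 4.9 + 4.6 + 3.5 + 5.1 + 2.6) / 9 = 37.7000 / 9 = 4.1889
UCL_R = D₄·R̄ = 2.574 × 4.1889 = 10.7822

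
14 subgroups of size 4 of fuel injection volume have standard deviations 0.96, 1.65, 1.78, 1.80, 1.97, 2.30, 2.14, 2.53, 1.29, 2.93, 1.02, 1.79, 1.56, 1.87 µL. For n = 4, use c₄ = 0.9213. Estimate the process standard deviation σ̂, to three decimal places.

s̄ = (0.96 + 1.65 + 1.78 + 1.80 + 1.97 + 2.30 + 2.14 + 2.53 + 1.29 + 2.93 + 1.02 + 1.79 + 1.56 + 1.87) / 14 = 1.8279
σ̂ = s̄ / c₄ = 1.8279 / 0.9213 = 1.9840

1.984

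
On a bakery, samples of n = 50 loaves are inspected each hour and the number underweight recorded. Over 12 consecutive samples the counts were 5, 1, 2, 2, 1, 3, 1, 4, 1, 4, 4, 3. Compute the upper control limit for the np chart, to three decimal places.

7.279

p̄ = Σdᵢ / (k·n) = 31 / (12 × 50) = 0.05167
UCL = np̄ + 3·√(np̄(1−p̄)) = 2.5833 + 3 × √(2.5833×0.94833) = 2.5833 + 3 × 1.5652 = 7.2789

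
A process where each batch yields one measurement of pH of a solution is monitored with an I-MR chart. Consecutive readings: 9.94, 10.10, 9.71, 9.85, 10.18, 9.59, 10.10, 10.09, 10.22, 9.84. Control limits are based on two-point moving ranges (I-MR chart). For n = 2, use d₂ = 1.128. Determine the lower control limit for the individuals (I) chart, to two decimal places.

9.18

X̄ = (9.94 + 10.10 + 9.71 + 9.85 + 10.18 + 9.59 + 10.10 + 10.09 + 10.22 + 9.84) / 10 = 9.9620
Moving ranges: 0.16, 0.39, 0.14, 0.33, 0.59, 0.51, 0.01, 0.13, 0.38; M̄R̄ = 2.6400 / 9 = 0.2933
LCL = X̄ − 3·M̄R̄/d₂ = 9.9620 − 3 × 0.2933 / 1.128 = 9.1819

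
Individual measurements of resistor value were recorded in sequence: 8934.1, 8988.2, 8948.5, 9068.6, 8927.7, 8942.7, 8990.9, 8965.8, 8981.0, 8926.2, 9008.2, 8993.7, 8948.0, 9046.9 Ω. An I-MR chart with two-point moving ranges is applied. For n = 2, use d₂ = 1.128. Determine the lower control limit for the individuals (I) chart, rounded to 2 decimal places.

8822.17

X̄ = (8934.1 + 8988.2 + 8948.5 + 9068.6 + 8927.7 + 8942.7 + 8990.9 + 8965.8 + 8981.0 + 8926.2 + 9008.2 + 8993.7 + 8948.0 + 9046.9) / 14 = 8976.4643
Moving ranges: 54.1, 39.7, 120.1, 140.9, 15.0, 48.2, 25.1, 15.2, 54.8, 82.0, 14.5, 45.7, 98.9; M̄R̄ = 754.2000 / 13 = 58.0154
LCL = X̄ − 3·M̄R̄/d₂ = 8976.4643 − 3 × 58.0154 / 1.128 = 8822.1681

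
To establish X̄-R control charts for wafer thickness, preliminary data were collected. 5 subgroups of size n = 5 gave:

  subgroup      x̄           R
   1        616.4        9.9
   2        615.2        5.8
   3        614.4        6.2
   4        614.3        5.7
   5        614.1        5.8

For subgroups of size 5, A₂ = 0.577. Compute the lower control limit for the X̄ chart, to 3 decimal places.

611.026

X̄̄ = (616.4 + 615.2 + 614.4 + 614.3 + 614.1) / 5 = 3074.4000 / 5 = 614.8800
R̄ = (9.9 + 5.8 + 6.2 + 5.7 + 5.8) / 5 = 33.4000 / 5 = 6.6800
LCL = X̄̄ − A₂·R̄ = 614.8800 − 0.577 × 6.6800 = 611.0256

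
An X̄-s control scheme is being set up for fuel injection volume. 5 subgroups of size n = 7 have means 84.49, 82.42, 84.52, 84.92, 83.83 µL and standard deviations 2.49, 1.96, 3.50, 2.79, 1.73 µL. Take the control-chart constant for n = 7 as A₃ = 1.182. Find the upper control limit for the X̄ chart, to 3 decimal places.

86.984

X̄̄ = (84.49 + 82.42 + 84.52 + 84.92 + 83.83) / 5 = 84.0360
s̄ = (2.49 + 1.96 + 3.50 + 2.79 + 1.73) / 5 = 2.4940
UCL = X̄̄ + A₃·s̄ = 84.0360 + 1.182 × 2.4940 = 86.9839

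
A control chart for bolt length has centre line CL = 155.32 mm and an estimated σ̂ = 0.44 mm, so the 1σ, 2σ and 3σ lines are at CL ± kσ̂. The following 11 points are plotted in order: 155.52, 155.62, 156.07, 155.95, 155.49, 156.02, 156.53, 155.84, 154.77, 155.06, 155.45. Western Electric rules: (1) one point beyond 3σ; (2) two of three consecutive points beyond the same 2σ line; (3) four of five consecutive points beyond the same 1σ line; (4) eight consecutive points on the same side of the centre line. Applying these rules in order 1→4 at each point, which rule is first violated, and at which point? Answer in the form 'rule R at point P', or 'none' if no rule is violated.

Zone of each point (C = within 1σ̂, B = 1σ̂–2σ̂, A = 2σ̂–3σ̂, * = beyond 3σ̂; sign = side of CL): 1:+C, 2:+C, 3:+B, 4:+B, 5:+C, 6:+B, 7:+A, 8:+B, 9:-B, 10:-C, 11:+C
Rule 3 (four of five consecutive points beyond the same 1σ limit) is satisfied at point 7.

rule 3 at point 7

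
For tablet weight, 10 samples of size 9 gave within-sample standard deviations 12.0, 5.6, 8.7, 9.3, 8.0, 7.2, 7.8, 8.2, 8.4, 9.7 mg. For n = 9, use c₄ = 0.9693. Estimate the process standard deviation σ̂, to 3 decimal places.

8.759

s̄ = (12.0 + 5.6 + 8.7 + 9.3 + 8.0 + 7.2 + 7.8 + 8.2 + 8.4 + 9.7) / 10 = 8.4900
σ̂ = s̄ / c₄ = 8.4900 / 0.9693 = 8.7589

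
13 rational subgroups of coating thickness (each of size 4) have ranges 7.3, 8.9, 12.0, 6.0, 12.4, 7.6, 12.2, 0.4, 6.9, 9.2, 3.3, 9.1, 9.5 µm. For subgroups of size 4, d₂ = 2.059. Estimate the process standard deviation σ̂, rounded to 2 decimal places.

3.92

R̄ = (7.3 + 8.9 + 12.0 + 6.0 + 12.4 + 7.6 + 12.2 + 0.4 + 6.9 + 9.2 + 3.3 + 9.1 + 9.5) / 13 = 8.0615
σ̂ = R̄ / d₂ = 8.0615 / 2.059 = 3.9153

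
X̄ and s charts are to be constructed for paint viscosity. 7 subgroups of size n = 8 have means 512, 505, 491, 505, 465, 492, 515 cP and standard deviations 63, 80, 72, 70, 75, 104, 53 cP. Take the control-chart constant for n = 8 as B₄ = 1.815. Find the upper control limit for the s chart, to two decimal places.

134.05

s̄ = (63 + 80 + 72 + 70 + 75 + 104 + 53) / 7 = 73.8571
UCL_s = B₄·s̄ = 1.815 × 73.8571 = 134.0507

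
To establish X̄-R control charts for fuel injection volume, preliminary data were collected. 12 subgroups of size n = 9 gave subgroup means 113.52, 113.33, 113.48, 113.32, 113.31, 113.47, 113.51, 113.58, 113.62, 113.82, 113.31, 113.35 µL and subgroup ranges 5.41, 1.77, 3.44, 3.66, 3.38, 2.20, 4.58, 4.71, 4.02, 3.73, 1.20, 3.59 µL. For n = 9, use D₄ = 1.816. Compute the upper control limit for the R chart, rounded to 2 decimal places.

R̄ = (5.41 + 1.77 + 3.44 + 3.66 + 3.38 + 2.20 + 4.58 + 4.71 + 4.02 + 3.73 + 1.20 + 3.59) / 12 = 41.6900 / 12 = 3.4742
UCL_R = D₄·R̄ = 1.816 × 3.4742 = 6.3091

6.31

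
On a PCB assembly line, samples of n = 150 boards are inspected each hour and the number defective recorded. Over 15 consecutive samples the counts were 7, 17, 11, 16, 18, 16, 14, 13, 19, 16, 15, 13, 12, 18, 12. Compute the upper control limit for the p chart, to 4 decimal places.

0.1688

p̄ = Σdᵢ / (k·n) = 217 / (15 × 150) = 0.09644
UCL = p̄ + 3·√(p̄(1−p̄)/n) = 0.09644 + 3 × √(0.09644×0.90356/150) = 0.09644 + 3 × 0.02410 = 0.16875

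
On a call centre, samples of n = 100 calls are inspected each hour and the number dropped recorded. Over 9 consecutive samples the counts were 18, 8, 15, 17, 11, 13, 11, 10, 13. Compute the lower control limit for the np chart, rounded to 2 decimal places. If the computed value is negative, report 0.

2.84

p̄ = Σdᵢ / (k·n) = 116 / (9 × 100) = 0.12889
LCL = np̄ − 3·√(np̄(1−p̄)) = 12.8889 − 3 × 3.3508 = 2.8366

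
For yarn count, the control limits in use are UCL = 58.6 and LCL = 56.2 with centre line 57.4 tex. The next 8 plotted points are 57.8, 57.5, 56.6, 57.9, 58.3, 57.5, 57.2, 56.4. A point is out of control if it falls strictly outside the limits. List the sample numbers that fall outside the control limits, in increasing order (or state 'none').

none

All 8 points lie within [56.2, 58.6].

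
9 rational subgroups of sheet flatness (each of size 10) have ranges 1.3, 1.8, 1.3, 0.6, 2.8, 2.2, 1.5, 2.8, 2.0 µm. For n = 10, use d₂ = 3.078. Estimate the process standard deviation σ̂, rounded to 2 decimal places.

0.59

R̄ = (1.3 + 1.8 + 1.3 + 0.6 + 2.8 + 2.2 + 1.5 + 2.8 + 2.0) / 9 = 1.8111
σ̂ = R̄ / d₂ = 1.8111 / 3.078 = 0.5884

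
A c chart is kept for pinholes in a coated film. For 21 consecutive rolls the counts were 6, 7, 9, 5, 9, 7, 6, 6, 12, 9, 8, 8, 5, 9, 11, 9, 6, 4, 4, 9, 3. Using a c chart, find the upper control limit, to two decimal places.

c̄ = (6 + 7 + 9 + 5 + 9 + 7 + 6 + 6 + 12 + 9 + 8 + 8 + 5 + 9 + 11 + 9 + 6 + 4 + 4 + 9 + 3) / 21 = 152 / 21 = 7.2381
UCL = c̄ + 3√c̄ = 7.2381 + 3 × √7.2381 = 7.2381 + 3 × 2.6904 = 15.3092

15.31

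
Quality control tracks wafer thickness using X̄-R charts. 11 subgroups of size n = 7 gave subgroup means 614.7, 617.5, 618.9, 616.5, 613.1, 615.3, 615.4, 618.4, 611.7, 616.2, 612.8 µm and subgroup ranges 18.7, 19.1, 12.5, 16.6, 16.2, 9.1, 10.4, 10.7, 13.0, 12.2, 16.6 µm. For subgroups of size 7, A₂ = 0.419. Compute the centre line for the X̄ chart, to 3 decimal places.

X̄̄ = (614.7 + 617.5 + 618.9 + 616.5 + 613.1 + 615.3 + 615.4 + 618.4 + 611.7 + 616.2 + 612.8) / 11 = 6770.5000 / 11 = 615.5000
CL = X̄̄ = 615.5000

615.500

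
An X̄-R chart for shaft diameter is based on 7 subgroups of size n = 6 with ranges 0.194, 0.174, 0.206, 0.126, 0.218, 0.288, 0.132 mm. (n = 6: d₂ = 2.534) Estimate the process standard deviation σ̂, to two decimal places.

R̄ = (0.194 + 0.174 + 0.206 + 0.126 + 0.218 + 0.288 + 0.132) / 7 = 0.1911
σ̂ = R̄ / d₂ = 0.1911 / 2.534 = 0.0754

0.08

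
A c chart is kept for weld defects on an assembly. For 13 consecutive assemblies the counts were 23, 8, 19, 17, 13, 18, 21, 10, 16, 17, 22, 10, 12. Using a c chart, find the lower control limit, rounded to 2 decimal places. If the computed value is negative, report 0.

3.90

c̄ = (23 + 8 + 19 + 17 + 13 + 18 + 21 + 10 + 16 + 17 + 22 + 10 + 12) / 13 = 206 / 13 = 15.8462
LCL = c̄ − 3√c̄ = 15.8462 − 3 × 3.9807 = 3.9040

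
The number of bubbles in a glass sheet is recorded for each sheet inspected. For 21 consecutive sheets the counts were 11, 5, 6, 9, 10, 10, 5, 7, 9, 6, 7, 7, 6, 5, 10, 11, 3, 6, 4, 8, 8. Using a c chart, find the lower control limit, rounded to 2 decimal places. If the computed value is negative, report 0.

c̄ = (11 + 5 + 6 + 9 + 10 + 10 + 5 + 7 + 9 + 6 + 7 + 7 + 6 + 5 + 10 + 11 + 3 + 6 + 4 + 8 + 8) / 21 = 153 / 21 = 7.2857
LCL = c̄ − 3√c̄ = 7.2857 − 3 × 2.6992 = -0.8119 → 0 (cannot be negative)

0.00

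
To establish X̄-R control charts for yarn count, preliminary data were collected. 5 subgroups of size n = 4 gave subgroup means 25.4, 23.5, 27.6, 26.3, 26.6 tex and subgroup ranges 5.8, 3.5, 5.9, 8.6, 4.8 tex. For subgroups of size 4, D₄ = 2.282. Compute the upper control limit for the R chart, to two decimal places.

13.05

R̄ = (5.8 + 3.5 + 5.9 + 8.6 + 4.8) / 5 = 28.6000 / 5 = 5.7200
UCL_R = D₄·R̄ = 2.282 × 5.7200 = 13.0530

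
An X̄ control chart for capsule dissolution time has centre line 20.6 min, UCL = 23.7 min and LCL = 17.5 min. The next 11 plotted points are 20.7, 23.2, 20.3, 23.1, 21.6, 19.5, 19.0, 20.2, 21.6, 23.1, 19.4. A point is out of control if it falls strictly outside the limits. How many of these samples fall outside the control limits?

All 11 points lie within [17.5, 23.7].

0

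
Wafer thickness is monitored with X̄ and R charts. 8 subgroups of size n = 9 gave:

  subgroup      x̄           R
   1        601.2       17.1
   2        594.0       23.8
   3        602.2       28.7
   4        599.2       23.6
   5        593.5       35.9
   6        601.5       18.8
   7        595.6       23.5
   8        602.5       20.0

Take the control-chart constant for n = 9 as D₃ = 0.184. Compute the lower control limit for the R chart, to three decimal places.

R̄ = (17.1 + 23.8 + 28.7 + 23.6 + 35.9 + 18.8 + 23.5 + 20.0) / 8 = 191.4000 / 8 = 23.9250
LCL_R = D₃·R̄ = 0.184 × 23.9250 = 4.4022

4.402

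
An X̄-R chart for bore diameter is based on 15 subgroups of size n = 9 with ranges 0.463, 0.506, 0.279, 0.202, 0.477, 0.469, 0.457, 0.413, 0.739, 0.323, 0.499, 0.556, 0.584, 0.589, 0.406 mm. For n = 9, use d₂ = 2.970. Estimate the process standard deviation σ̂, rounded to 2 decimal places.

0.16

R̄ = (0.463 + 0.506 + 0.279 + 0.202 + 0.477 + 0.469 + 0.457 + 0.413 + 0.739 + 0.323 + 0.499 + 0.556 + 0.584 + 0.589 + 0.406) / 15 = 0.4641
σ̂ = R̄ / d₂ = 0.4641 / 2.970 = 0.1563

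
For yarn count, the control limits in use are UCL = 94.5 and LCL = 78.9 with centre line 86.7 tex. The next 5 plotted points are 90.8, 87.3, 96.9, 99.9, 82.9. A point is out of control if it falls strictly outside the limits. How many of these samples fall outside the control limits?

Compare each point to [78.9, 94.5]: sample 3 = 96.9 > UCL; sample 4 = 99.9 > UCL.

2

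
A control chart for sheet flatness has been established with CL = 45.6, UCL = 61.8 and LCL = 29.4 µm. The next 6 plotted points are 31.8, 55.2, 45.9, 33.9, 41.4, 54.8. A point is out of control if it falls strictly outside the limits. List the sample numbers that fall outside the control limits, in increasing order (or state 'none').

All 6 points lie within [29.4, 61.8].

none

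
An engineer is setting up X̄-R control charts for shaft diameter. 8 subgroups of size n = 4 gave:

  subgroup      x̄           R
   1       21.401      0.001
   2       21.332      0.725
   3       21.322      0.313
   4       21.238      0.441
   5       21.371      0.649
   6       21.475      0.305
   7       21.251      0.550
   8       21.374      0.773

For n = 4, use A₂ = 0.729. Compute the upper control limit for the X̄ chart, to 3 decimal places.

X̄̄ = (21.401 + 21.332 + 21.322 + 21.238 + 21.371 + 21.475 + 21.251 + 21.374) / 8 = 170.7640 / 8 = 21.3455
R̄ = (0.001 + 0.725 + 0.313 + 0.441 + 0.649 + 0.305 + 0.550 + 0.773) / 8 = 3.7570 / 8 = 0.4696
UCL = X̄̄ + A₂·R̄ = 21.3455 + 0.729 × 0.4696 = 21.6879

21.688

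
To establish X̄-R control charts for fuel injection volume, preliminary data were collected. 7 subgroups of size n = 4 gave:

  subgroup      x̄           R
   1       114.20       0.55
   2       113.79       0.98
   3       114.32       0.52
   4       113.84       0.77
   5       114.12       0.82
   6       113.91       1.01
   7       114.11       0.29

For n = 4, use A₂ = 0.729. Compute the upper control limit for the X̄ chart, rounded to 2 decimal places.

114.56

X̄̄ = (114.20 + 113.79 + 114.32 + 113.84 + 114.12 + 113.91 + 114.11) / 7 = 798.2900 / 7 = 114.0414
R̄ = (0.55 + 0.98 + 0.52 + 0.77 + 0.82 + 1.01 + 0.29) / 7 = 4.9400 / 7 = 0.7057
UCL = X̄̄ + A₂·R̄ = 114.0414 + 0.729 × 0.7057 = 114.5559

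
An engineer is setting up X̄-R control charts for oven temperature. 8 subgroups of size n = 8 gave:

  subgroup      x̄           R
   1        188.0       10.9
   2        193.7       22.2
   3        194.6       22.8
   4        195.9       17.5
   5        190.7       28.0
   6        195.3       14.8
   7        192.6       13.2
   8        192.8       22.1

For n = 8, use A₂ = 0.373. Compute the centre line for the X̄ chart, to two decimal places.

192.95

X̄̄ = (188.0 + 193.7 + 194.6 + 195.9 + 190.7 + 195.3 + 192.6 + 192.8) / 8 = 1543.6000 / 8 = 192.9500
CL = X̄̄ = 192.9500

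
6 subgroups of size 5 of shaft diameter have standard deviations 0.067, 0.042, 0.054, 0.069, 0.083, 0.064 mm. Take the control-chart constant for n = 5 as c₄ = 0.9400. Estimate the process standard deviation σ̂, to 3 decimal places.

s̄ = (0.067 + 0.042 + 0.054 + 0.069 + 0.083 + 0.064) / 6 = 0.0632
σ̂ = s̄ / c₄ = 0.0632 / 0.9400 = 0.0672

0.067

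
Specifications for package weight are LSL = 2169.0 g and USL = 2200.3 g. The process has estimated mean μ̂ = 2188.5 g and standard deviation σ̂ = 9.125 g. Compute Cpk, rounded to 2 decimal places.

0.43

Cpu = (USL − μ̂) / (3σ̂) = (2200.3 − 2188.5) / (3 × 9.125) = 0.4311; Cpl = (μ̂ − LSL) / (3σ̂) = (2188.5 − 2169.0) / (3 × 9.125) = 0.7123; Cpk = min(Cpu, Cpl) = 0.4311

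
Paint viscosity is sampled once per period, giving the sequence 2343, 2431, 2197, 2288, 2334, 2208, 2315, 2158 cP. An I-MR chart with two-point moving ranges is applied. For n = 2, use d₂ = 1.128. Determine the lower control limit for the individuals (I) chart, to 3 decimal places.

X̄ = (2343 + 2431 + 2197 + 2288 + 2334 + 2208 + 2315 + 2158) / 8 = 2284.2500
Moving ranges: 88, 234, 91, 46, 126, 107, 157; M̄R̄ = 849.0000 / 7 = 121.2857
LCL = X̄ − 3·M̄R̄/d₂ = 2284.2500 − 3 × 121.2857 / 1.128 = 1961.6816

1961.682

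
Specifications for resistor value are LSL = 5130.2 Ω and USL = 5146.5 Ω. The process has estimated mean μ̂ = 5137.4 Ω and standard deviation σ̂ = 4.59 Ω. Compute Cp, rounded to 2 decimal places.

0.59

Cp = (USL − LSL) / (6σ̂) = (5146.5 − 5130.2) / (6 × 4.59) = 16.3000 / 27.5400 = 0.5919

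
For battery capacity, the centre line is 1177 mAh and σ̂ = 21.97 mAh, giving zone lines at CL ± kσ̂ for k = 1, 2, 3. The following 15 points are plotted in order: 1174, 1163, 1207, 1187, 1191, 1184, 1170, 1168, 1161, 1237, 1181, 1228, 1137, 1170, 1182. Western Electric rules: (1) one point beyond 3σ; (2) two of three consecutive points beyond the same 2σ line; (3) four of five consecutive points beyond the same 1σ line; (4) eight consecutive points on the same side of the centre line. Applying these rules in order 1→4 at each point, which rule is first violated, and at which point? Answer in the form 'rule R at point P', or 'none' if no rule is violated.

rule 2 at point 12

Zone of each point (C = within 1σ̂, B = 1σ̂–2σ̂, A = 2σ̂–3σ̂, * = beyond 3σ̂; sign = side of CL): 1:-C, 2:-C, 3:+B, 4:+C, 5:+C, 6:+C, 7:-C, 8:-C, 9:-C, 10:+A, 11:+C, 12:+A, 13:-B, 14:-C, 15:+C
Rule 2 (two of three consecutive points beyond the same 2σ limit) is satisfied at point 12.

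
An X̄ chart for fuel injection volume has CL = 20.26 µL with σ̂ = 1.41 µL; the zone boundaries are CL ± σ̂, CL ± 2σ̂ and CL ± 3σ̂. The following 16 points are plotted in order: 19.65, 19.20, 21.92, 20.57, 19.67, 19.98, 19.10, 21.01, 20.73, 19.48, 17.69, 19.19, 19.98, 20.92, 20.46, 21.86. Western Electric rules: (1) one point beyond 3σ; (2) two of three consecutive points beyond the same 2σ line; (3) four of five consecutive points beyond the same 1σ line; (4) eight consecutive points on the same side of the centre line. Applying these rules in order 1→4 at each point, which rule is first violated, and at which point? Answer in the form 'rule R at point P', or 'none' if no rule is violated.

Zone of each point (C = within 1σ̂, B = 1σ̂–2σ̂, A = 2σ̂–3σ̂, * = beyond 3σ̂; sign = side of CL): 1:-C, 2:-C, 3:+B, 4:+C, 5:-C, 6:-C, 7:-C, 8:+C, 9:+C, 10:-C, 11:-B, 12:-C, 13:-C, 14:+C, 15:+C, 16:+B
No rule fires across all 16 points.

none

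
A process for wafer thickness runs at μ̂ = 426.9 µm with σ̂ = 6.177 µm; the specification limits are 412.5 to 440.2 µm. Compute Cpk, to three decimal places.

Cpu = (USL − μ̂) / (3σ̂) = (440.2 − 426.9) / (3 × 6.177) = 0.7177; Cpl = (μ̂ − LSL) / (3σ̂) = (426.9 − 412.5) / (3 × 6.177) = 0.7771; Cpk = min(Cpu, Cpl) = 0.7177

0.718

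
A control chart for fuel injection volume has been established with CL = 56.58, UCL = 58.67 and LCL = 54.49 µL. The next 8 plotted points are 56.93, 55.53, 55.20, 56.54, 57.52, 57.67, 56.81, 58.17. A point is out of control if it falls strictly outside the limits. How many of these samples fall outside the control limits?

0

All 8 points lie within [54.49, 58.67].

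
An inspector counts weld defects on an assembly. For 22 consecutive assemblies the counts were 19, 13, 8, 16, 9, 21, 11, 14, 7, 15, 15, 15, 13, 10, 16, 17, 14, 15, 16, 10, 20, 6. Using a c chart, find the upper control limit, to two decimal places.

24.71

c̄ = (19 + 13 + 8 + 16 + 9 + 21 + 11 + 14 + 7 + 15 + 15 + 15 + 13 + 10 + 16 + 17 + 14 + 15 + 16 + 10 + 20 + 6) / 22 = 300 / 22 = 13.6364
UCL = c̄ + 3√c̄ = 13.6364 + 3 × √13.6364 = 13.6364 + 3 × 3.6927 = 24.7146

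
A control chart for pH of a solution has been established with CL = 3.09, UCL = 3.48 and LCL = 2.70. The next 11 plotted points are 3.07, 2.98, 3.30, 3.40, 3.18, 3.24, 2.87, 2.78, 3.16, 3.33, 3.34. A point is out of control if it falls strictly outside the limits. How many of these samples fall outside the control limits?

All 11 points lie within [2.70, 3.48].

0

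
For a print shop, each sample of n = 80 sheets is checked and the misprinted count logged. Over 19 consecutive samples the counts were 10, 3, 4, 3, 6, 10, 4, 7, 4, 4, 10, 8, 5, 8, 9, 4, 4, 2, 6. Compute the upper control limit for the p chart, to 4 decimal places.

0.1603

p̄ = Σdᵢ / (k·n) = 111 / (19 × 80) = 0.07303
UCL = p̄ + 3·√(p̄(1−p̄)/n) = 0.07303 + 3 × √(0.07303×0.92697/80) = 0.07303 + 3 × 0.02909 = 0.16029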